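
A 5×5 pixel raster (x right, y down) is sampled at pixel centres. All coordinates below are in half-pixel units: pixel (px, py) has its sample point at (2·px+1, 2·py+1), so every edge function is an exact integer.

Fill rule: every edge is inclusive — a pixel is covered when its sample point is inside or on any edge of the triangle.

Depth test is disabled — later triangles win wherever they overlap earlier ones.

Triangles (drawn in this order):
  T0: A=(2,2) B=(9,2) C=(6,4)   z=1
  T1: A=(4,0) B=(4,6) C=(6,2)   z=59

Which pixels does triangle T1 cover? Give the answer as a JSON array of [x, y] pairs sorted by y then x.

T0:
  2·area = 14
  edge (2, 2)→(9, 2): d=(7,0) inclusive
  edge (9, 2)→(6, 4): d=(-3,2) inclusive
  edge (6, 4)→(2, 2): d=(-4,-2) inclusive
    (2,1)@(5, 3): e=[7,5,2] → X
    (3,1)@(7, 3): e=[7,1,6] → X
    (4,1)@(9, 3): e=[7,-3,10] → .
    (2,2)@(5, 5): e=[21,-1,-6] → .
    (3,2)@(7, 5): e=[21,-5,-2] → .
  covered (2 px):
    . . . . .
    . . X X .
    . . . . .
    . . . . .
    . . . . .
T1:
  2·area = 12  (B↔C swapped to make it positive)
  edge (4, 0)→(6, 2): d=(2,2) inclusive
  edge (6, 2)→(4, 6): d=(-2,4) inclusive
  edge (4, 6)→(4, 0): d=(0,-6) inclusive
    (2,0)@(5, 1): e=[0,6,6] → X  [on edge]
    (3,0)@(7, 1): e=[-4,-2,18] → .
    (2,1)@(5, 3): e=[4,2,6] → X
    (3,1)@(7, 3): e=[0,-6,18] → .  [on edge]
    (2,2)@(5, 5): e=[8,-2,6] → .
    (4,2)@(9, 5): e=[0,-18,30] → .  [on edge]
  covered (2 px):
    . . X . .
    . . X . .
    . . . . .
    . . . . .
    . . . . .

Final: [[2,0],[2,1]]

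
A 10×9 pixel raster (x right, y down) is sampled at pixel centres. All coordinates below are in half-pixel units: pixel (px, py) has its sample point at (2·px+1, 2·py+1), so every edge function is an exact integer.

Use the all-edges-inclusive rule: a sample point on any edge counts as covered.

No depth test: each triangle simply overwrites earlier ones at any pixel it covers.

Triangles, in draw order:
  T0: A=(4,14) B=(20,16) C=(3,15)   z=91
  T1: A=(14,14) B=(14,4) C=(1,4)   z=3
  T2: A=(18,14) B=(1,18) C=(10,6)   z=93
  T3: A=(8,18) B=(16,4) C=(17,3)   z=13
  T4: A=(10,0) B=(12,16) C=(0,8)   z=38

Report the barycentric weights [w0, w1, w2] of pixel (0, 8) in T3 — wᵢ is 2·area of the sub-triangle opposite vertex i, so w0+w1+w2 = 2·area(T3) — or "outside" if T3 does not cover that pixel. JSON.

T0:
  2·area = 18
  edge (4, 14)→(20, 16): d=(16,2) inclusive
  edge (20, 16)→(3, 15): d=(-17,-1) inclusive
  edge (3, 15)→(4, 14): d=(1,-1) inclusive
    (8,0)@(17, 1): e=[-234,252,0] → .  [on edge]
    (7,1)@(15, 3): e=[-198,216,0] → .  [on edge]
    (6,2)@(13, 5): e=[-162,180,0] → .  [on edge]
    (5,3)@(11, 7): e=[-126,144,0] → .  [on edge]
    (4,4)@(9, 9): e=[-90,108,0] → .  [on edge]
    (3,5)@(7, 11): e=[-54,72,0] → .  [on edge]
    (2,6)@(5, 13): e=[-18,36,0] → .  [on edge]
    (1,7)@(3, 15): e=[18,0,0] → X  [on edge]
    (2,7)@(5, 15): e=[14,2,2] → X
    (3,7)@(7, 15): e=[10,4,4] → X
    (4,7)@(9, 15): e=[6,6,6] → X
    (5,7)@(11, 15): e=[2,8,8] → X
    (0,8)@(1, 17): e=[54,-36,0] → .  [on edge]
  covered (5 px):
    . . . . . . . . . .
    . . . . . . . . . .
    . . . . . . . . . .
    . . . . . . . . . .
    . . . . . . . . . .
    . . . . . . . . . .
    . . . . . . . . . .
    . X X X X X . . . .
    . . . . . . . . . .
T1:
  2·area = 130  (B↔C swapped to make it positive)
  edge (14, 14)→(1, 4): d=(-13,-10) inclusive
  edge (1, 4)→(14, 4): d=(13,0) inclusive
  edge (14, 4)→(14, 14): d=(0,10) inclusive
    (1,2)@(3, 5): e=[7,13,110] → X
    (2,2)@(5, 5): e=[27,13,90] → X
    (3,2)@(7, 5): e=[47,13,70] → X
    (4,2)@(9, 5): e=[67,13,50] → X
    (5,2)@(11, 5): e=[87,13,30] → X
    (6,2)@(13, 5): e=[107,13,10] → X
    (7,2)@(15, 5): e=[127,13,-10] → .
    (1,3)@(3, 7): e=[-19,39,110] → .
    (2,3)@(5, 7): e=[1,39,90] → X
    (7,3)@(15, 7): e=[101,39,-10] → .
    (2,4)@(5, 9): e=[-25,65,90] → .
    (3,4)@(7, 9): e=[-5,65,70] → .
  covered (17 px):
    . . . . . . . . . .
    . . . . . . . . . .
    . X X X X X X . . .
    . . X X X X X . . .
    . . . . X X X . . .
    . . . . . X X . . .
    . . . . . . X . . .
    . . . . . . . . . .
    . . . . . . . . . .
T2:
  2·area = 168
  edge (18, 14)→(1, 18): d=(-17,4) inclusive
  edge (1, 18)→(10, 6): d=(9,-12) inclusive
  edge (10, 6)→(18, 14): d=(8,8) inclusive
    (2,0)@(5, 1): e=[273,-105,0] → .  [on edge]
    (3,1)@(7, 3): e=[231,-63,0] → .  [on edge]
    (4,2)@(9, 5): e=[189,-21,0] → .  [on edge]
    (5,3)@(11, 7): e=[147,21,0] → X  [on edge]
    (6,3)@(13, 7): e=[139,45,-16] → .
    (4,4)@(9, 9): e=[121,15,32] → X
    (6,4)@(13, 9): e=[105,63,0] → X  [on edge]
    (7,4)@(15, 9): e=[97,87,-16] → .
    (3,5)@(7, 11): e=[95,9,64] → X
    (7,5)@(15, 11): e=[63,105,0] → X  [on edge]
    (8,5)@(17, 11): e=[55,129,-16] → .
    (2,6)@(5, 13): e=[69,3,96] → X
    (8,6)@(17, 13): e=[21,147,0] → X  [on edge]
    (9,7)@(19, 15): e=[-21,189,0] → .  [on edge]
  covered (23 px):
    . . . . . . . . . .
    . . . . . . . . . .
    . . . . . . . . . .
    . . . . . X . . . .
    . . . . X X X . . .
    . . . X X X X X . .
    . . X X X X X X X .
    . . X X X X X . . .
    . X X . . . . . . .
T3:
  2·area = 6
  edge (8, 18)→(16, 4): d=(8,-14) inclusive
  edge (16, 4)→(17, 3): d=(1,-1) inclusive
  edge (17, 3)→(8, 18): d=(-9,15) inclusive
    (9,0)@(19, 1): e=[18,0,-12] → .  [on edge]
    (8,1)@(17, 3): e=[6,0,0] → X  [on edge]
    (9,1)@(19, 3): e=[34,2,-30] → .
    (7,2)@(15, 5): e=[-6,0,12] → .  [on edge]
    (8,2)@(17, 5): e=[22,2,-18] → .
    (6,3)@(13, 7): e=[-18,0,24] → .  [on edge]
    (5,4)@(11, 9): e=[-30,0,36] → .  [on edge]
    (4,5)@(9, 11): e=[-42,0,48] → .  [on edge]
    (3,6)@(7, 13): e=[-54,0,60] → .  [on edge]
    (5,6)@(11, 13): e=[2,4,0] → X  [on edge]
    (6,6)@(13, 13): e=[30,6,-30] → .
    (2,7)@(5, 15): e=[-66,0,72] → .  [on edge]
    (1,8)@(3, 17): e=[-78,0,84] → .  [on edge]
  covered (2 px):
    . . . . . . . . . .
    . . . . . . . . X .
    . . . . . . . . . .
    . . . . . . . . . .
    . . . . . . . . . .
    . . . . . . . . . .
    . . . . . X . . . .
    . . . . . . . . . .
    . . . . . . . . . .
T4:
  2·area = 176
  edge (10, 0)→(12, 16): d=(2,16) inclusive
  edge (12, 16)→(0, 8): d=(-12,-8) inclusive
  edge (0, 8)→(10, 0): d=(10,-8) inclusive
    (4,0)@(9, 1): e=[18,156,2] → X
    (5,0)@(11, 1): e=[-14,172,18] → .
    (3,1)@(7, 3): e=[54,116,6] → X
    (5,1)@(11, 3): e=[-10,148,38] → .
    (2,2)@(5, 5): e=[90,76,10] → X
    (5,2)@(11, 5): e=[-6,124,58] → .
    (1,3)@(3, 7): e=[126,36,14] → X
    (5,3)@(11, 7): e=[-2,100,78] → .
    (1,4)@(3, 9): e=[130,12,34] → X
    (5,4)@(11, 9): e=[2,76,98] → X
    (6,4)@(13, 9): e=[-30,92,114] → .
    (1,5)@(3, 11): e=[134,-12,54] → .
  covered (22 px):
    . . . . X . . . . .
    . . . X X . . . . .
    . . X X X . . . . .
    . X X X X . . . . .
    . X X X X X . . . .
    . . X X X X . . . .
    . . . . X X . . . .
    . . . . . X . . . .
    . . . . . . . . . .

Answer: "outside"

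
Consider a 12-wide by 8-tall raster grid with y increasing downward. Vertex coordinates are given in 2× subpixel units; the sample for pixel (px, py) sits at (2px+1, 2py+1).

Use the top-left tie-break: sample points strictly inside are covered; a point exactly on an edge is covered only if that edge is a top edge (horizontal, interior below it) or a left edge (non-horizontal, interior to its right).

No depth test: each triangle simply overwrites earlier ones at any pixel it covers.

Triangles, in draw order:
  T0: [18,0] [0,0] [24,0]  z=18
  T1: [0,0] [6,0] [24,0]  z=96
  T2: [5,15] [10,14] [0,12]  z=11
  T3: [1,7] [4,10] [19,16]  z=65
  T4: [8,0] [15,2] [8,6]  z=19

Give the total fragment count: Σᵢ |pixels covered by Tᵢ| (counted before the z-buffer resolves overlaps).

T0:
  degenerate (2·area = 0) — covers nothing
T1:
  degenerate (2·area = 0) — covers nothing
T2:
  2·area = 20  (B↔C swapped to make it positive)
  edge (5, 15)→(0, 12): d=(-5,-3) top-left  bias=+0
  edge (0, 12)→(10, 14): d=(10,2) right/bottom  bias=-1
  edge (10, 14)→(5, 15): d=(-5,1) right/bottom  bias=-1
    (1,6)@(3, 13): e=[4,4,12] → X
    (2,6)@(5, 13): e=[10,0,10] → .  [on edge]
    (7,6)@(15, 13): e=[40,-20,0] → .  [on edge]
    (1,7)@(3, 15): e=[-6,24,2] → .
    (2,7)@(5, 15): e=[0,20,0] → .  [on edge]
    (7,7)@(15, 15): e=[30,0,-10] → .  [on edge]
  covered (1 px):
    . . . . . . . . . . . .
    . . . . . . . . . . . .
    . . . . . . . . . . . .
    . . . . . . . . . . . .
    . . . . . . . . . . . .
    . . . . . . . . . . . .
    . X . . . . . . . . . .
    . . . . . . . . . . . .
T3:
  2·area = 27  (B↔C swapped to make it positive)
  edge (1, 7)→(19, 16): d=(18,9) right/bottom  bias=-1
  edge (19, 16)→(4, 10): d=(-15,-6) top-left  bias=+0
  edge (4, 10)→(1, 7): d=(-3,-3) top-left  bias=+0
    (0,3)@(1, 7): e=[0,27,0] → .  [on edge]
    (1,4)@(3, 9): e=[18,9,0] → X  [on edge]
    (2,4)@(5, 9): e=[0,21,6] → .  [on edge]
    (1,5)@(3, 11): e=[54,-21,-6] → .
    (2,5)@(5, 11): e=[36,-9,0] → .  [on edge]
    (3,5)@(7, 11): e=[18,3,6] → X
    (4,5)@(9, 11): e=[0,15,12] → .  [on edge]
    (3,6)@(7, 13): e=[54,-27,0] → .  [on edge]
    (6,6)@(13, 13): e=[0,9,18] → .  [on edge]
    (4,7)@(9, 15): e=[72,-45,0] → .  [on edge]
    (8,7)@(17, 15): e=[0,3,24] → .  [on edge]
  covered (2 px):
    . . . . . . . . . . . .
    . . . . . . . . . . . .
    . . . . . . . . . . . .
    . . . . . . . . . . . .
    . X . . . . . . . . . .
    . . . X . . . . . . . .
    . . . . . . . . . . . .
    . . . . . . . . . . . .
T4:
  2·area = 42
  edge (8, 0)→(15, 2): d=(7,2) right/bottom  bias=-1
  edge (15, 2)→(8, 6): d=(-7,4) right/bottom  bias=-1
  edge (8, 6)→(8, 0): d=(0,-6) top-left  bias=+0
    (4,0)@(9, 1): e=[5,31,6] → X
    (5,0)@(11, 1): e=[1,23,18] → X
    (6,0)@(13, 1): e=[-3,15,30] → .
    (4,1)@(9, 3): e=[19,17,6] → X
    (6,1)@(13, 3): e=[11,1,30] → X
    (7,1)@(15, 3): e=[7,-7,42] → .
    (4,2)@(9, 5): e=[33,3,6] → X
    (5,2)@(11, 5): e=[29,-5,18] → .
    (6,2)@(13, 5): e=[25,-13,30] → .
    (4,3)@(9, 7): e=[47,-11,6] → .
  covered (6 px):
    . . . . X X . . . . . .
    . . . . X X X . . . . .
    . . . . X . . . . . . .
    . . . . . . . . . . . .
    . . . . . . . . . . . .
    . . . . . . . . . . . .
    . . . . . . . . . . . .
    . . . . . . . . . . . .

Result: 9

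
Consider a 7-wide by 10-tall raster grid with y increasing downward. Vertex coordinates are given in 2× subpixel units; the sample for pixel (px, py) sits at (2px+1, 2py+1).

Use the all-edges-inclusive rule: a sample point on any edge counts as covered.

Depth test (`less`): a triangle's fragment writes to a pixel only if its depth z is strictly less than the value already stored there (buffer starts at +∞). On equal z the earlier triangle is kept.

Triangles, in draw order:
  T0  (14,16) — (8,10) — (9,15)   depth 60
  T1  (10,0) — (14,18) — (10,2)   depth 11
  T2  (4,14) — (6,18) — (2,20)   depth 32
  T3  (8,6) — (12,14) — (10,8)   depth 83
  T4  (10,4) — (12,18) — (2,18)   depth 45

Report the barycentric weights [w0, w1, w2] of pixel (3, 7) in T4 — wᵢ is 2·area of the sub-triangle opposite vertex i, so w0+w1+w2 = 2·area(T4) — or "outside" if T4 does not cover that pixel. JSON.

T0:
  2·area = 24  (B↔C swapped to make it positive)
  edge (14, 16)→(9, 15): d=(-5,-1) inclusive
  edge (9, 15)→(8, 10): d=(-1,-5) inclusive
  edge (8, 10)→(14, 16): d=(6,6) inclusive
    (0,1)@(1, 3): e=[52,-28,0] → ·  [on edge]
    (1,2)@(3, 5): e=[44,-20,0] → ·  [on edge]
    (3,2)@(7, 5): e=[48,0,-24] → ·  [on edge]
    (2,3)@(5, 7): e=[36,-12,0] → ·  [on edge]
    (3,4)@(7, 9): e=[28,-4,0] → ·  [on edge]
    (4,5)@(9, 11): e=[20,4,0] → █  [on edge]
    (5,5)@(11, 11): e=[22,14,-12] → ·
    (4,6)@(9, 13): e=[10,2,12] → █
    (5,6)@(11, 13): e=[12,12,0] → █  [on edge]
    (6,6)@(13, 13): e=[14,22,-12] → ·
    (4,7)@(9, 15): e=[0,0,24] → █  [on edge]
    (6,7)@(13, 15): e=[4,20,0] → █  [on edge]
  covered (6 px):
    · · · · · · ·
    · · · · · · ·
    · · · · · · ·
    · · · · · · ·
    · · · · · · ·
    · · · · █ · ·
    · · · · █ █ ·
    · · · · █ █ █
    · · · · · · ·
    · · · · · · ·
T1:
  2·area = 8
  edge (10, 0)→(14, 18): d=(4,18) inclusive
  edge (14, 18)→(10, 2): d=(-4,-16) inclusive
  edge (10, 2)→(10, 0): d=(0,-2) inclusive
    (5,2)@(11, 5): e=[2,4,2] → █
    (6,2)@(13, 5): e=[-34,36,6] → ·
    (5,3)@(11, 7): e=[10,-4,2] → ·
  covered (1 px):
    · · · · · · ·
    · · · · · · ·
    · · · · · █ ·
    · · · · · · ·
    · · · · · · ·
    · · · · · · ·
    · · · · · · ·
    · · · · · · ·
    · · · · · · ·
    · · · · · · ·
T2:
  2·area = 20
  edge (4, 14)→(6, 18): d=(2,4) inclusive
  edge (6, 18)→(2, 20): d=(-4,2) inclusive
  edge (2, 20)→(4, 14): d=(2,-6) inclusive
    (3,2)@(7, 5): e=[-30,50,0] → ·  [on edge]
    (2,5)@(5, 11): e=[-10,30,0] → ·  [on edge]
    (1,8)@(3, 17): e=[10,10,0] → █  [on edge]
    (2,8)@(5, 17): e=[2,6,12] → █
    (3,8)@(7, 17): e=[-6,2,24] → ·
    (1,9)@(3, 19): e=[14,2,4] → █
    (2,9)@(5, 19): e=[6,-2,16] → ·
  covered (3 px):
    · · · · · · ·
    · · · · · · ·
    · · · · · · ·
    · · · · · · ·
    · · · · · · ·
    · · · · · · ·
    · · · · · · ·
    · · · · · · ·
    · █ █ · · · ·
    · █ · · · · ·
T3:
  2·area = 8  (B↔C swapped to make it positive)
  edge (8, 6)→(10, 8): d=(2,2) inclusive
  edge (10, 8)→(12, 14): d=(2,6) inclusive
  edge (12, 14)→(8, 6): d=(-4,-8) inclusive
    (1,0)@(3, 1): e=[0,28,-20] → ·  [on edge]
    (2,1)@(5, 3): e=[0,20,-12] → ·  [on edge]
    (3,2)@(7, 5): e=[0,12,-4] → ·  [on edge]
    (4,2)@(9, 5): e=[-4,0,12] → ·  [on edge]
    (4,3)@(9, 7): e=[0,4,4] → █  [on edge]
    (5,3)@(11, 7): e=[-4,-8,20] → ·
    (4,4)@(9, 9): e=[4,8,-4] → ·
    (5,4)@(11, 9): e=[0,-4,12] → ·  [on edge]
    (5,5)@(11, 11): e=[4,0,4] → █  [on edge]
    (6,5)@(13, 11): e=[0,-12,20] → ·  [on edge]
    (5,6)@(11, 13): e=[8,4,-4] → ·
    (6,8)@(13, 17): e=[12,0,-4] → ·  [on edge]
  covered (2 px):
    · · · · · · ·
    · · · · · · ·
    · · · · · · ·
    · · · · █ · ·
    · · · · · · ·
    · · · · · █ ·
    · · · · · · ·
    · · · · · · ·
    · · · · · · ·
    · · · · · · ·
T4:
  2·area = 140
  edge (10, 4)→(12, 18): d=(2,14) inclusive
  edge (12, 18)→(2, 18): d=(-10,0) inclusive
  edge (2, 18)→(10, 4): d=(8,-14) inclusive
    (4,3)@(9, 7): e=[20,110,10] → █
    (5,3)@(11, 7): e=[-8,110,38] → ·
    (4,4)@(9, 9): e=[24,90,26] → █
    (5,4)@(11, 9): e=[-4,90,54] → ·
    (3,5)@(7, 11): e=[56,70,14] → █
    (5,5)@(11, 11): e=[0,70,70] → █  [on edge]
    (6,5)@(13, 11): e=[-28,70,98] → ·
    (2,6)@(5, 13): e=[88,50,2] → █
    (6,6)@(13, 13): e=[-24,50,114] → ·
    (2,7)@(5, 15): e=[92,30,18] → █
    (6,7)@(13, 15): e=[-20,30,130] → ·
    (1,8)@(3, 17): e=[124,10,6] → █
  covered (18 px):
    · · · · · · ·
    · · · · · · ·
    · · · · · · ·
    · · · · █ · ·
    · · · · █ · ·
    · · · █ █ █ ·
    · · █ █ █ █ ·
    · · █ █ █ █ ·
    · █ █ █ █ █ ·
    · · · · · · ·

Answer: [30,46,64]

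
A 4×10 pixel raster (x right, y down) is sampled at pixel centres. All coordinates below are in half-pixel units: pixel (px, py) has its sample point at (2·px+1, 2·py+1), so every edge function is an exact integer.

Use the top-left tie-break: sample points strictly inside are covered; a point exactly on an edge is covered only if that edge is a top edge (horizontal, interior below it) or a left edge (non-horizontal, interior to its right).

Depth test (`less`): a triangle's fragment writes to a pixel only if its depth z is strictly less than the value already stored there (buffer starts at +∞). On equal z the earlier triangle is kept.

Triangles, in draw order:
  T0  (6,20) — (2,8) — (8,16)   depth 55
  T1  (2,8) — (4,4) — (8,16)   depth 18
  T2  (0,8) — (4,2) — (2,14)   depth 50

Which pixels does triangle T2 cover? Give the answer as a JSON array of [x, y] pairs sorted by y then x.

T0:
  2·area = 40
  edge (6, 20)→(2, 8): d=(-4,-12) top-left  bias=+0
  edge (2, 8)→(8, 16): d=(6,8) right/bottom  bias=-1
  edge (8, 16)→(6, 20): d=(-2,4) right/bottom  bias=-1
    (0,2)@(1, 5): e=[0,-10,50] → ·  [on edge]
    (1,5)@(3, 11): e=[0,10,30] → #  [on edge]
    (2,5)@(5, 11): e=[24,-6,22] → ·
    (1,6)@(3, 13): e=[-8,22,26] → ·
    (2,6)@(5, 13): e=[16,6,18] → #
    (3,6)@(7, 13): e=[40,-10,10] → ·
    (2,7)@(5, 15): e=[8,18,14] → #
    (3,7)@(7, 15): e=[32,2,6] → #
    (2,8)@(5, 17): e=[0,30,10] → #  [on edge]
    (2,9)@(5, 19): e=[-8,42,6] → ·
    (3,9)@(7, 19): e=[16,26,-2] → ·
  covered (6 px):
    · · · ·
    · · · ·
    · · · ·
    · · · ·
    · · · ·
    · # · ·
    · · # ·
    · · # #
    · · # #
    · · · ·
T1:
  2·area = 40
  edge (2, 8)→(4, 4): d=(2,-4) top-left  bias=+0
  edge (4, 4)→(8, 16): d=(4,12) right/bottom  bias=-1
  edge (8, 16)→(2, 8): d=(-6,-8) top-left  bias=+0
    (1,0)@(3, 1): e=[-10,0,50] → ·  [on edge]
    (1,3)@(3, 7): e=[2,24,14] → #
    (2,3)@(5, 7): e=[10,0,30] → ·  [on edge]
    (1,4)@(3, 9): e=[6,32,2] → #
    (2,4)@(5, 9): e=[14,8,18] → #
    (3,4)@(7, 9): e=[22,-16,34] → ·
    (1,5)@(3, 11): e=[10,40,-10] → ·
    (2,5)@(5, 11): e=[18,16,6] → #
    (3,5)@(7, 11): e=[26,-8,22] → ·
    (2,6)@(5, 13): e=[22,24,-6] → ·
    (3,6)@(7, 13): e=[30,0,10] → ·  [on edge]
  covered (4 px):
    · · · ·
    · · · ·
    · · · ·
    · # · ·
    · # # ·
    · · # ·
    · · · ·
    · · · ·
    · · · ·
    · · · ·
T2:
  2·area = 36
  edge (0, 8)→(4, 2): d=(4,-6) top-left  bias=+0
  edge (4, 2)→(2, 14): d=(-2,12) right/bottom  bias=-1
  edge (2, 14)→(0, 8): d=(-2,-6) top-left  bias=+0
    (1,2)@(3, 5): e=[6,6,24] → #
    (2,2)@(5, 5): e=[18,-18,36] → ·
    (0,3)@(1, 7): e=[2,26,8] → #
    (2,3)@(5, 7): e=[26,-22,32] → ·
    (0,4)@(1, 9): e=[10,22,4] → #
    (1,4)@(3, 9): e=[22,-2,16] → ·
    (0,5)@(1, 11): e=[18,18,0] → #  [on edge]
    (1,5)@(3, 11): e=[30,-6,12] → ·
    (0,6)@(1, 13): e=[26,14,-4] → ·
    (1,8)@(3, 17): e=[54,-18,0] → ·  [on edge]
  covered (5 px):
    · · · ·
    · · · ·
    · # · ·
    # # · ·
    # · · ·
    # · · ·
    · · · ·
    · · · ·
    · · · ·
    · · · ·

Final: [[1,2],[0,3],[1,3],[0,4],[0,5]]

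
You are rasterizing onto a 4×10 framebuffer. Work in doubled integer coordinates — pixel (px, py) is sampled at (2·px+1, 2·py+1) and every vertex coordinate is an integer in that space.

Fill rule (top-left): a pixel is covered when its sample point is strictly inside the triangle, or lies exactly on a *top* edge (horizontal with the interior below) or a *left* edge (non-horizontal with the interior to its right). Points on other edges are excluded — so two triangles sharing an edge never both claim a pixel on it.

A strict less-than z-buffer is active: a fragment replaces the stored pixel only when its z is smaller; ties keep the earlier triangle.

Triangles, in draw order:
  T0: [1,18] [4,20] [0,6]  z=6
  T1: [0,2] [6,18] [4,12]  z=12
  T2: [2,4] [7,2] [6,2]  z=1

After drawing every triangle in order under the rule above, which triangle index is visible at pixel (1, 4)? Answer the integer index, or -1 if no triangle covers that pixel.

T0:
  2·area = 34  (B↔C swapped to make it positive)
  edge (1, 18)→(0, 6): d=(-1,-12) top-left  bias=+0
  edge (0, 6)→(4, 20): d=(4,14) right/bottom  bias=-1
  edge (4, 20)→(1, 18): d=(-3,-2) top-left  bias=+0
    (0,5)@(1, 11): e=[7,6,21] → X
    (1,5)@(3, 11): e=[31,-22,25] → .
    (0,6)@(1, 13): e=[5,14,15] → X
    (1,6)@(3, 13): e=[29,-14,19] → .
    (0,7)@(1, 15): e=[3,22,9] → X
    (1,7)@(3, 15): e=[27,-6,13] → .
    (0,8)@(1, 17): e=[1,30,3] → X
    (1,8)@(3, 17): e=[25,2,7] → X
    (2,8)@(5, 17): e=[49,-26,11] → .
    (0,9)@(1, 19): e=[-1,38,-3] → .
    (1,9)@(3, 19): e=[23,10,1] → X
    (2,9)@(5, 19): e=[47,-18,5] → .
  covered (6 px):
    . . . .
    . . . .
    . . . .
    . . . .
    . . . .
    X . . .
    X . . .
    X . . .
    X X . .
    . X . .
T1:
  2·area = 4  (B↔C swapped to make it positive)
  edge (0, 2)→(4, 12): d=(4,10) right/bottom  bias=-1
  edge (4, 12)→(6, 18): d=(2,6) right/bottom  bias=-1
  edge (6, 18)→(0, 2): d=(-6,-16) top-left  bias=+0
    (0,1)@(1, 3): e=[-6,0,10] → .  [on edge]
    (1,4)@(3, 9): e=[-2,0,6] → .  [on edge]
    (2,7)@(5, 15): e=[2,0,2] → .  [on edge]
  covered (0 px):
    . . . .
    . . . .
    . . . .
    . . . .
    . . . .
    . . . .
    . . . .
    . . . .
    . . . .
    . . . .
T2:
  2·area = 2  (B↔C swapped to make it positive)
  edge (2, 4)→(6, 2): d=(4,-2) top-left  bias=+0
  edge (6, 2)→(7, 2): d=(1,0) top-left  bias=+0
  edge (7, 2)→(2, 4): d=(-5,2) right/bottom  bias=-1
  covered (0 px):
    . . . .
    . . . .
    . . . .
    . . . .
    . . . .
    . . . .
    . . . .
    . . . .
    . . . .
    . . . .

Z-buffer (winner per pixel, '.' = empty):
  . . . .
  . . . .
  . . . .
  . . . .
  . . . .
  0 . . .
  0 . . .
  0 . . .
  0 0 . .
  . 0 . .

Final: -1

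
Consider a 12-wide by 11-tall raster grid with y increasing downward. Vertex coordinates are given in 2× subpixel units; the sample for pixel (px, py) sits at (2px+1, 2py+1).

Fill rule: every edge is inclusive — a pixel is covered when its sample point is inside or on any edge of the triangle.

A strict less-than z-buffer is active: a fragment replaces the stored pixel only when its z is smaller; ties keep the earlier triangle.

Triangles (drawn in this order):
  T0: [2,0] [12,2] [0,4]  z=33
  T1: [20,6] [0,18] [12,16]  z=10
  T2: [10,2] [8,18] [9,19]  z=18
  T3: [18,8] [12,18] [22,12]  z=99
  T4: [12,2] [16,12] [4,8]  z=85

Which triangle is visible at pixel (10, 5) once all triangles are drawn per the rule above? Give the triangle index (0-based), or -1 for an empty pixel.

T0:
  2·area = 44
  edge (2, 0)→(12, 2): d=(10,2) inclusive
  edge (12, 2)→(0, 4): d=(-12,2) inclusive
  edge (0, 4)→(2, 0): d=(2,-4) inclusive
    (1,0)@(3, 1): e=[8,30,6] → █
    (2,0)@(5, 1): e=[4,26,14] → █
    (3,0)@(7, 1): e=[0,22,22] → █  [on edge]
    (4,0)@(9, 1): e=[-4,18,30] → ·
    (0,1)@(1, 3): e=[32,10,2] → █
    (3,1)@(7, 3): e=[20,-2,26] → ·
    (8,1)@(17, 3): e=[0,-22,66] → ·  [on edge]
    (0,2)@(1, 5): e=[52,-14,6] → ·
    (1,2)@(3, 5): e=[48,-18,14] → ·
    (2,2)@(5, 5): e=[44,-22,22] → ·
  covered (6 px):
    · █ █ █ · · · · · · · ·
    █ █ █ · · · · · · · · ·
    · · · · · · · · · · · ·
    · · · · · · · · · · · ·
    · · · · · · · · · · · ·
    · · · · · · · · · · · ·
    · · · · · · · · · · · ·
    · · · · · · · · · · · ·
    · · · · · · · · · · · ·
    · · · · · · · · · · · ·
    · · · · · · · · · · · ·
T1:
  2·area = 104  (B↔C swapped to make it positive)
  edge (20, 6)→(12, 16): d=(-8,10) inclusive
  edge (12, 16)→(0, 18): d=(-12,2) inclusive
  edge (0, 18)→(20, 6): d=(20,-12) inclusive
    (9,3)@(19, 7): e=[2,94,8] → █
    (10,3)@(21, 7): e=[-18,90,32] → ·
    (7,4)@(15, 9): e=[26,78,0] → █  [on edge]
    (8,4)@(17, 9): e=[6,74,24] → █
    (9,4)@(19, 9): e=[-14,70,48] → ·
    (6,5)@(13, 11): e=[30,58,16] → █
    (8,5)@(17, 11): e=[-10,50,64] → ·
    (4,6)@(9, 13): e=[54,42,8] → █
    (5,6)@(11, 13): e=[34,38,32] → █
    (7,6)@(15, 13): e=[-6,30,80] → ·
    (2,7)@(5, 15): e=[78,26,0] → █  [on edge]
    (3,7)@(7, 15): e=[58,22,24] → █
  covered (14 px):
    · · · · · · · · · · · ·
    · · · · · · · · · · · ·
    · · · · · · · · · · · ·
    · · · · · · · · · █ · ·
    · · · · · · · █ █ · · ·
    · · · · · · █ █ · · · ·
    · · · · █ █ █ · · · · ·
    · · █ █ █ █ · · · · · ·
    · █ █ · · · · · · · · ·
    · · · · · · · · · · · ·
    · · · · · · · · · · · ·
T2:
  2·area = 18  (B↔C swapped to make it positive)
  edge (10, 2)→(9, 19): d=(-1,17) inclusive
  edge (9, 19)→(8, 18): d=(-1,-1) inclusive
  edge (8, 18)→(10, 2): d=(2,-16) inclusive
    (0,5)@(1, 11): e=[144,0,-126] → ·  [on edge]
    (4,5)@(9, 11): e=[8,8,2] → █
    (5,5)@(11, 11): e=[-26,10,34] → ·
    (1,6)@(3, 13): e=[108,0,-90] → ·  [on edge]
    (4,6)@(9, 13): e=[6,6,6] → █
    (5,6)@(11, 13): e=[-28,8,38] → ·
    (2,7)@(5, 15): e=[72,0,-54] → ·  [on edge]
    (4,7)@(9, 15): e=[4,4,10] → █
    (5,7)@(11, 15): e=[-30,6,42] → ·
    (3,8)@(7, 17): e=[36,0,-18] → ·  [on edge]
    (4,8)@(9, 17): e=[2,2,14] → █
    (5,8)@(11, 17): e=[-32,4,46] → ·
    (4,9)@(9, 19): e=[0,0,18] → █  [on edge]
    (5,10)@(11, 21): e=[-36,0,54] → ·  [on edge]
  covered (5 px):
    · · · · · · · · · · · ·
    · · · · · · · · · · · ·
    · · · · · · · · · · · ·
    · · · · · · · · · · · ·
    · · · · · · · · · · · ·
    · · · · █ · · · · · · ·
    · · · · █ · · · · · · ·
    · · · · █ · · · · · · ·
    · · · · █ · · · · · · ·
    · · · · █ · · · · · · ·
    · · · · · · · · · · · ·
T3:
  2·area = 64  (B↔C swapped to make it positive)
  edge (18, 8)→(22, 12): d=(4,4) inclusive
  edge (22, 12)→(12, 18): d=(-10,6) inclusive
  edge (12, 18)→(18, 8): d=(6,-10) inclusive
    (5,0)@(11, 1): e=[0,176,-112] → ·  [on edge]
    (6,1)@(13, 3): e=[0,144,-80] → ·  [on edge]
    (10,1)@(21, 3): e=[-32,96,0] → ·  [on edge]
    (7,2)@(15, 5): e=[0,112,-48] → ·  [on edge]
    (8,3)@(17, 7): e=[0,80,-16] → ·  [on edge]
    (9,4)@(19, 9): e=[0,48,16] → █  [on edge]
    (10,4)@(21, 9): e=[-8,36,36] → ·
    (8,5)@(17, 11): e=[16,40,8] → █
    (10,5)@(21, 11): e=[0,16,48] → █  [on edge]
    (11,5)@(23, 11): e=[-8,4,68] → ·
    (7,6)@(15, 13): e=[32,32,0] → █  [on edge]
    (10,6)@(21, 13): e=[8,-4,60] → ·
    (11,6)@(23, 13): e=[0,-16,80] → ·  [on edge]
    (8,7)@(17, 15): e=[32,0,32] → █  [on edge]
    (3,10)@(7, 21): e=[96,0,-32] → ·  [on edge]
  covered (10 px):
    · · · · · · · · · · · ·
    · · · · · · · · · · · ·
    · · · · · · · · · · · ·
    · · · · · · · · · · · ·
    · · · · · · · · · █ · ·
    · · · · · · · · █ █ █ ·
    · · · · · · · █ █ █ · ·
    · · · · · · · █ █ · · ·
    · · · · · · █ · · · · ·
    · · · · · · · · · · · ·
    · · · · · · · · · · · ·
T4:
  2·area = 104
  edge (12, 2)→(16, 12): d=(4,10) inclusive
  edge (16, 12)→(4, 8): d=(-12,-4) inclusive
  edge (4, 8)→(12, 2): d=(8,-6) inclusive
    (5,1)@(11, 3): e=[14,88,2] → █
    (6,1)@(13, 3): e=[-6,96,14] → ·
    (4,2)@(9, 5): e=[42,56,6] → █
    (6,2)@(13, 5): e=[2,72,30] → █
    (7,2)@(15, 5): e=[-18,80,42] → ·
    (0,3)@(1, 7): e=[130,0,-26] → ·  [on edge]
    (3,3)@(7, 7): e=[70,24,10] → █
    (7,3)@(15, 7): e=[-10,56,58] → ·
    (3,4)@(7, 9): e=[78,0,26] → █  [on edge]
    (7,4)@(15, 9): e=[-2,32,74] → ·
    (3,5)@(7, 11): e=[86,-24,42] → ·
    (4,5)@(9, 11): e=[66,-16,54] → ·
    (6,5)@(13, 11): e=[26,0,78] → █  [on edge]
    (9,6)@(19, 13): e=[-26,0,130] → ·  [on edge]
  covered (14 px):
    · · · · · · · · · · · ·
    · · · · · █ · · · · · ·
    · · · · █ █ █ · · · · ·
    · · · █ █ █ █ · · · · ·
    · · · █ █ █ █ · · · · ·
    · · · · · · █ █ · · · ·
    · · · · · · · · · · · ·
    · · · · · · · · · · · ·
    · · · · · · · · · · · ·
    · · · · · · · · · · · ·
    · · · · · · · · · · · ·

Z-buffer (winner per pixel, '.' = empty):
  . 0 0 0 . . . . . . . .
  0 0 0 . . 4 . . . . . .
  . . . . 4 4 4 . . . . .
  . . . 4 4 4 4 . . 1 . .
  . . . 4 4 4 4 1 1 3 . .
  . . . . 2 . 1 1 3 3 3 .
  . . . . 1 1 1 3 3 3 . .
  . . 1 1 1 1 . 3 3 . . .
  . 1 1 . 2 . 3 . . . . .
  . . . . 2 . . . . . . .
  . . . . . . . . . . . .

Final: 3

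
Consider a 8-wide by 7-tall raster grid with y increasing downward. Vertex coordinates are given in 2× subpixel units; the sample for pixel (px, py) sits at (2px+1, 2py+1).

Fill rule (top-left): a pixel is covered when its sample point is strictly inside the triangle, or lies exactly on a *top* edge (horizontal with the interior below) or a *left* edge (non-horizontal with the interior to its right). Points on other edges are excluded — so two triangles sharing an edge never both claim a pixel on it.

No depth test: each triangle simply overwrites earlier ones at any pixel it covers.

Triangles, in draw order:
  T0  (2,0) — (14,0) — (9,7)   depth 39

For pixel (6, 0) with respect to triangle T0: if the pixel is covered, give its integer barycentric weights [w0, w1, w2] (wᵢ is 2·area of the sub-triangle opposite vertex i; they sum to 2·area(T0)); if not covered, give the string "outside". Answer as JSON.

T0:
  2·area = 84
  edge (2, 0)→(14, 0): d=(12,0) top-left  bias=+0
  edge (14, 0)→(9, 7): d=(-5,7) right/bottom  bias=-1
  edge (9, 7)→(2, 0): d=(-7,-7) top-left  bias=+0
    (1,0)@(3, 1): e=[12,72,0] → X  [on edge]
    (2,0)@(5, 1): e=[12,58,14] → X
    (3,0)@(7, 1): e=[12,44,28] → X
    (4,0)@(9, 1): e=[12,30,42] → X
    (5,0)@(11, 1): e=[12,16,56] → X
    (6,0)@(13, 1): e=[12,2,70] → X
    (7,0)@(15, 1): e=[12,-12,84] → .
    (1,1)@(3, 3): e=[36,62,-14] → .
    (2,1)@(5, 3): e=[36,48,0] → X  [on edge]
    (6,1)@(13, 3): e=[36,-8,56] → .
    (2,2)@(5, 5): e=[60,38,-14] → .
    (3,2)@(7, 5): e=[60,24,0] → X  [on edge]
    (4,3)@(9, 7): e=[84,0,0] → .  [on edge]
    (5,4)@(11, 9): e=[108,-24,0] → .  [on edge]
    (6,5)@(13, 11): e=[132,-48,0] → .  [on edge]
    (7,6)@(15, 13): e=[156,-72,0] → .  [on edge]
  covered (12 px):
    . X X X X X X .
    . . X X X X . .
    . . . X X . . .
    . . . . . . . .
    . . . . . . . .
    . . . . . . . .
    . . . . . . . .

Answer: [2,70,12]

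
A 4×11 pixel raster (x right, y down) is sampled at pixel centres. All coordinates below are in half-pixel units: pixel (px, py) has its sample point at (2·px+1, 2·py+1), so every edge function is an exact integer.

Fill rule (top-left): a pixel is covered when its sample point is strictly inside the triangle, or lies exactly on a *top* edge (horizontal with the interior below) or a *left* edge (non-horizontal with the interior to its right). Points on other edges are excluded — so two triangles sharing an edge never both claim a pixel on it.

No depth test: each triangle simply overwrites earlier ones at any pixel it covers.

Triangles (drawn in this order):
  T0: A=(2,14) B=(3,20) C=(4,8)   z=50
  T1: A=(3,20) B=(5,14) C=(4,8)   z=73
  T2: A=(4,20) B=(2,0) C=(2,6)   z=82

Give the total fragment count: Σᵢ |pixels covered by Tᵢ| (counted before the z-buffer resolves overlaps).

T0:
  2·area = 18  (B↔C swapped to make it positive)
  edge (2, 14)→(4, 8): d=(2,-6) top-left  bias=+0
  edge (4, 8)→(3, 20): d=(-1,12) right/bottom  bias=-1
  edge (3, 20)→(2, 14): d=(-1,-6) top-left  bias=+0
    (2,2)@(5, 5): e=[0,-9,27] → ·  [on edge]
    (1,5)@(3, 11): e=[0,9,9] → █  [on edge]
    (2,5)@(5, 11): e=[12,-15,21] → ·
    (1,6)@(3, 13): e=[4,7,7] → █
    (2,6)@(5, 13): e=[16,-17,19] → ·
    (1,7)@(3, 15): e=[8,5,5] → █
    (2,7)@(5, 15): e=[20,-19,17] → ·
    (0,8)@(1, 17): e=[0,27,-9] → ·  [on edge]
    (1,8)@(3, 17): e=[12,3,3] → █
    (2,8)@(5, 17): e=[24,-21,15] → ·
    (1,9)@(3, 19): e=[16,1,1] → █
    (2,9)@(5, 19): e=[28,-23,13] → ·
  covered (5 px):
    · · · ·
    · · · ·
    · · · ·
    · · · ·
    · · · ·
    · █ · ·
    · █ · ·
    · █ · ·
    · █ · ·
    · █ · ·
    · · · ·
T1:
  2·area = 18  (B↔C swapped to make it positive)
  edge (3, 20)→(4, 8): d=(1,-12) top-left  bias=+0
  edge (4, 8)→(5, 14): d=(1,6) right/bottom  bias=-1
  edge (5, 14)→(3, 20): d=(-2,6) right/bottom  bias=-1
  covered (0 px):
    · · · ·
    · · · ·
    · · · ·
    · · · ·
    · · · ·
    · · · ·
    · · · ·
    · · · ·
    · · · ·
    · · · ·
    · · · ·
T2:
  2·area = 12  (B↔C swapped to make it positive)
  edge (4, 20)→(2, 6): d=(-2,-14) top-left  bias=+0
  edge (2, 6)→(2, 0): d=(0,-6) top-left  bias=+0
  edge (2, 0)→(4, 20): d=(2,20) right/bottom  bias=-1
    (1,5)@(3, 11): e=[4,6,2] → █
    (2,5)@(5, 11): e=[32,18,-38] → ·
    (1,6)@(3, 13): e=[0,6,6] → █  [on edge]
    (2,6)@(5, 13): e=[28,18,-34] → ·
    (1,7)@(3, 15): e=[-4,6,10] → ·
  covered (2 px):
    · · · ·
    · · · ·
    · · · ·
    · · · ·
    · · · ·
    · █ · ·
    · █ · ·
    · · · ·
    · · · ·
    · · · ·
    · · · ·

Answer: 7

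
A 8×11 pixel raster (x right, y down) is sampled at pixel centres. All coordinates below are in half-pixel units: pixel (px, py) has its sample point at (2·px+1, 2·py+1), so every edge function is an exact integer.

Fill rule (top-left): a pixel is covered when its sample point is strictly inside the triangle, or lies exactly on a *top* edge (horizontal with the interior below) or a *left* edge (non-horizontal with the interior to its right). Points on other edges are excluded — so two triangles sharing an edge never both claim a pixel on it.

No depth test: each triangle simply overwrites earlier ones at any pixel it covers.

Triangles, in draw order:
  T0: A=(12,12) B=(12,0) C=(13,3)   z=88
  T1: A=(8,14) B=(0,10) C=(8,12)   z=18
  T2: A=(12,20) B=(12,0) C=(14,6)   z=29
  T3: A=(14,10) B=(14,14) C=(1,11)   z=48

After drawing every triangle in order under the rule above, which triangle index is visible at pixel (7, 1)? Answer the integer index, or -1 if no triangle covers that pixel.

T0:
  2·area = 12
  edge (12, 12)→(12, 0): d=(0,-12) top-left  bias=+0
  edge (12, 0)→(13, 3): d=(1,3) right/bottom  bias=-1
  edge (13, 3)→(12, 12): d=(-1,9) right/bottom  bias=-1
    (6,1)@(13, 3): e=[12,0,0] → .  [on edge]
    (7,4)@(15, 9): e=[36,0,-24] → .  [on edge]
    (5,10)@(11, 21): e=[-12,24,0] → .  [on edge]
  covered (0 px):
    . . . . . . . .
    . . . . . . . .
    . . . . . . . .
    . . . . . . . .
    . . . . . . . .
    . . . . . . . .
    . . . . . . . .
    . . . . . . . .
    . . . . . . . .
    . . . . . . . .
    . . . . . . . .
T1:
  2·area = 16
  edge (8, 14)→(0, 10): d=(-8,-4) top-left  bias=+0
  edge (0, 10)→(8, 12): d=(8,2) right/bottom  bias=-1
  edge (8, 12)→(8, 14): d=(0,2) right/bottom  bias=-1
    (1,5)@(3, 11): e=[4,2,10] → X
    (2,5)@(5, 11): e=[12,-2,6] → .
    (1,6)@(3, 13): e=[-12,18,10] → .
    (3,6)@(7, 13): e=[4,10,2] → X
    (4,6)@(9, 13): e=[12,6,-2] → .
    (3,7)@(7, 15): e=[-12,26,2] → .
  covered (2 px):
    . . . . . . . .
    . . . . . . . .
    . . . . . . . .
    . . . . . . . .
    . . . . . . . .
    . X . . . . . .
    . . . X . . . .
    . . . . . . . .
    . . . . . . . .
    . . . . . . . .
    . . . . . . . .
T2:
  2·area = 40
  edge (12, 20)→(12, 0): d=(0,-20) top-left  bias=+0
  edge (12, 0)→(14, 6): d=(2,6) right/bottom  bias=-1
  edge (14, 6)→(12, 20): d=(-2,14) right/bottom  bias=-1
    (6,1)@(13, 3): e=[20,0,20] → .  [on edge]
    (6,2)@(13, 5): e=[20,4,16] → X
    (7,2)@(15, 5): e=[60,-8,-12] → .
    (6,3)@(13, 7): e=[20,8,12] → X
    (7,3)@(15, 7): e=[60,-4,-16] → .
    (6,4)@(13, 9): e=[20,12,8] → X
    (7,4)@(15, 9): e=[60,0,-20] → .  [on edge]
    (6,5)@(13, 11): e=[20,16,4] → X
    (7,5)@(15, 11): e=[60,4,-24] → .
    (6,6)@(13, 13): e=[20,20,0] → .  [on edge]
  covered (4 px):
    . . . . . . . .
    . . . . . . . .
    . . . . . . X .
    . . . . . . X .
    . . . . . . X .
    . . . . . . X .
    . . . . . . . .
    . . . . . . . .
    . . . . . . . .
    . . . . . . . .
    . . . . . . . .
T3:
  2·area = 52
  edge (14, 10)→(14, 14): d=(0,4) right/bottom  bias=-1
  edge (14, 14)→(1, 11): d=(-13,-3) top-left  bias=+0
  edge (1, 11)→(14, 10): d=(13,-1) top-left  bias=+0
    (0,5)@(1, 11): e=[52,0,0] → X  [on edge]
    (1,5)@(3, 11): e=[44,6,2] → X
    (2,5)@(5, 11): e=[36,12,4] → X
    (3,5)@(7, 11): e=[28,18,6] → X
    (4,5)@(9, 11): e=[20,24,8] → X
    (5,5)@(11, 11): e=[12,30,10] → X
    (6,5)@(13, 11): e=[4,36,12] → X
    (7,5)@(15, 11): e=[-4,42,14] → .
    (0,6)@(1, 13): e=[52,-26,26] → .
    (1,6)@(3, 13): e=[44,-20,28] → .
    (2,6)@(5, 13): e=[36,-14,30] → .
    (3,6)@(7, 13): e=[28,-8,32] → .
  covered (9 px):
    . . . . . . . .
    . . . . . . . .
    . . . . . . . .
    . . . . . . . .
    . . . . . . . .
    X X X X X X X .
    . . . . . X X .
    . . . . . . . .
    . . . . . . . .
    . . . . . . . .
    . . . . . . . .

Z-buffer (winner per pixel, '.' = empty):
  . . . . . . . .
  . . . . . . . .
  . . . . . . 2 .
  . . . . . . 2 .
  . . . . . . 2 .
  3 3 3 3 3 3 3 .
  . . . 1 . 3 3 .
  . . . . . . . .
  . . . . . . . .
  . . . . . . . .
  . . . . . . . .

Result: -1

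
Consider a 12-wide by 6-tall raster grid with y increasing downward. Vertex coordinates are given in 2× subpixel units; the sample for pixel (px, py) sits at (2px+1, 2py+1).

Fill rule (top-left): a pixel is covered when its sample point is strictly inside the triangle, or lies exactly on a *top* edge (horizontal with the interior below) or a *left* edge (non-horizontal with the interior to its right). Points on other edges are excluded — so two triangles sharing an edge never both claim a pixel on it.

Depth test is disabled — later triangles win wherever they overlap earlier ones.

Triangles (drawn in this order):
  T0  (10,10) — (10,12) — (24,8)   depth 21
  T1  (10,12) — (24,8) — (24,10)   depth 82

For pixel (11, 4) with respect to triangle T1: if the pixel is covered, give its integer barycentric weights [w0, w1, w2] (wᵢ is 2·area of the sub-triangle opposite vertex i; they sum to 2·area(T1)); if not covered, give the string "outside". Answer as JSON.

T0:
  2·area = 28  (B↔C swapped to make it positive)
  edge (10, 10)→(24, 8): d=(14,-2) top-left  bias=+0
  edge (24, 8)→(10, 12): d=(-14,4) right/bottom  bias=-1
  edge (10, 12)→(10, 10): d=(0,-2) top-left  bias=+0
    (8,4)@(17, 9): e=[0,14,14] → #  [on edge]
    (9,4)@(19, 9): e=[4,6,18] → #
    (10,4)@(21, 9): e=[8,-2,22] → ·
    (1,5)@(3, 11): e=[0,42,-14] → ·  [on edge]
    (5,5)@(11, 11): e=[16,10,2] → #
    (6,5)@(13, 11): e=[20,2,6] → #
    (7,5)@(15, 11): e=[24,-6,10] → ·
    (8,5)@(17, 11): e=[28,-14,14] → ·
    (9,5)@(19, 11): e=[32,-22,18] → ·
  covered (4 px):
    · · · · · · · · · · · ·
    · · · · · · · · · · · ·
    · · · · · · · · · · · ·
    · · · · · · · · · · · ·
    · · · · · · · · # # · ·
    · · · · · # # · · · · ·
T1:
  2·area = 28
  edge (10, 12)→(24, 8): d=(14,-4) top-left  bias=+0
  edge (24, 8)→(24, 10): d=(0,2) right/bottom  bias=-1
  edge (24, 10)→(10, 12): d=(-14,2) right/bottom  bias=-1
    (10,4)@(21, 9): e=[2,6,20] → #
    (11,4)@(23, 9): e=[10,2,16] → #
    (7,5)@(15, 11): e=[6,18,4] → #
    (8,5)@(17, 11): e=[14,14,0] → ·  [on edge]
    (10,5)@(21, 11): e=[30,6,-8] → ·
    (11,5)@(23, 11): e=[38,2,-12] → ·
  covered (3 px):
    · · · · · · · · · · · ·
    · · · · · · · · · · · ·
    · · · · · · · · · · · ·
    · · · · · · · · · · · ·
    · · · · · · · · · · # #
    · · · · · · · # · · · ·

Final: [2,16,10]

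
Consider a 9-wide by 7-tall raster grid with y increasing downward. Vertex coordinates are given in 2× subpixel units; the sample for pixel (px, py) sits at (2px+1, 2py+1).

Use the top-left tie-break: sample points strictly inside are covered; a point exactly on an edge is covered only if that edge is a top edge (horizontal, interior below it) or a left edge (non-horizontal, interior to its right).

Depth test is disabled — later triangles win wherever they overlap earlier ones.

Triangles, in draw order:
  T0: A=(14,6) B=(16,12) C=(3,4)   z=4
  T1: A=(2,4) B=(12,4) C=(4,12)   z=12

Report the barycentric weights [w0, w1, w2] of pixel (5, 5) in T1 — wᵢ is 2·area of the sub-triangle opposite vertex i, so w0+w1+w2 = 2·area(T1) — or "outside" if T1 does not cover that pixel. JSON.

T0:
  2·area = 62
  edge (14, 6)→(16, 12): d=(2,6) right/bottom  bias=-1
  edge (16, 12)→(3, 4): d=(-13,-8) top-left  bias=+0
  edge (3, 4)→(14, 6): d=(11,2) right/bottom  bias=-1
    (6,1)@(13, 3): e=[0,93,-31] → ·  [on edge]
    (2,2)@(5, 5): e=[52,3,7] → #
    (3,2)@(7, 5): e=[40,19,3] → #
    (4,2)@(9, 5): e=[28,35,-1] → ·
    (2,3)@(5, 7): e=[56,-23,29] → ·
    (3,3)@(7, 7): e=[44,-7,25] → ·
    (4,3)@(9, 7): e=[32,9,21] → #
    (5,3)@(11, 7): e=[20,25,17] → #
    (6,3)@(13, 7): e=[8,41,13] → #
    (7,3)@(15, 7): e=[-4,57,9] → ·
    (4,4)@(9, 9): e=[36,-17,43] → ·
    (5,4)@(11, 9): e=[24,-1,39] → ·
    (7,4)@(15, 9): e=[0,31,31] → ·  [on edge]
  covered (7 px):
    · · · · · · · · ·
    · · · · · · · · ·
    · · # # · · · · ·
    · · · · # # # · ·
    · · · · · · # · ·
    · · · · · · · # ·
    · · · · · · · · ·
T1:
  2·area = 80
  edge (2, 4)→(12, 4): d=(10,0) top-left  bias=+0
  edge (12, 4)→(4, 12): d=(-8,8) right/bottom  bias=-1
  edge (4, 12)→(2, 4): d=(-2,-8) top-left  bias=+0
    (7,0)@(15, 1): e=[-30,0,110] → ·  [on edge]
    (6,1)@(13, 3): e=[-10,0,90] → ·  [on edge]
    (1,2)@(3, 5): e=[10,64,6] → #
    (2,2)@(5, 5): e=[10,48,22] → #
    (3,2)@(7, 5): e=[10,32,38] → #
    (4,2)@(9, 5): e=[10,16,54] → #
    (5,2)@(11, 5): e=[10,0,70] → ·  [on edge]
    (1,3)@(3, 7): e=[30,48,2] → #
    (4,3)@(9, 7): e=[30,0,50] → ·  [on edge]
    (1,4)@(3, 9): e=[50,32,-2] → ·
    (2,4)@(5, 9): e=[50,16,14] → #
    (3,4)@(7, 9): e=[50,0,30] → ·  [on edge]
    (2,5)@(5, 11): e=[70,0,10] → ·  [on edge]
    (1,6)@(3, 13): e=[90,0,-10] → ·  [on edge]
  covered (8 px):
    · · · · · · · · ·
    · · · · · · · · ·
    · # # # # · · · ·
    · # # # · · · · ·
    · · # · · · · · ·
    · · · · · · · · ·
    · · · · · · · · ·

Result: "outside"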